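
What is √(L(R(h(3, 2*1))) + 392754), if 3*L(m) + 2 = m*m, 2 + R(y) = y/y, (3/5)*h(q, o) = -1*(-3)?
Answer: √3534783/3 ≈ 626.70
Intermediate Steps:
h(q, o) = 5 (h(q, o) = 5*(-1*(-3))/3 = (5/3)*3 = 5)
R(y) = -1 (R(y) = -2 + y/y = -2 + 1 = -1)
L(m) = -⅔ + m²/3 (L(m) = -⅔ + (m*m)/3 = -⅔ + m²/3)
√(L(R(h(3, 2*1))) + 392754) = √((-⅔ + (⅓)*(-1)²) + 392754) = √((-⅔ + (⅓)*1) + 392754) = √((-⅔ + ⅓) + 392754) = √(-⅓ + 392754) = √(1178261/3) = √3534783/3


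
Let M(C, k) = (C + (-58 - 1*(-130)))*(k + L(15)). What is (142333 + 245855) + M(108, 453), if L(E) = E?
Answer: 472428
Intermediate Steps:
M(C, k) = (15 + k)*(72 + C) (M(C, k) = (C + (-58 - 1*(-130)))*(k + 15) = (C + (-58 + 130))*(15 + k) = (C + 72)*(15 + k) = (72 + C)*(15 + k) = (15 + k)*(72 + C))
(142333 + 245855) + M(108, 453) = (142333 + 245855) + (1080 + 15*108 + 72*453 + 108*453) = 388188 + (1080 + 1620 + 32616 + 48924) = 388188 + 84240 = 472428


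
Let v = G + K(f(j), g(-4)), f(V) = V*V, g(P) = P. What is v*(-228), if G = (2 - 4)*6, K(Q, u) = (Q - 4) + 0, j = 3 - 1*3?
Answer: 3648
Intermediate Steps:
j = 0 (j = 3 - 3 = 0)
f(V) = V²
K(Q, u) = -4 + Q (K(Q, u) = (-4 + Q) + 0 = -4 + Q)
G = -12 (G = -2*6 = -12)
v = -16 (v = -12 + (-4 + 0²) = -12 + (-4 + 0) = -12 - 4 = -16)
v*(-228) = -16*(-228) = 3648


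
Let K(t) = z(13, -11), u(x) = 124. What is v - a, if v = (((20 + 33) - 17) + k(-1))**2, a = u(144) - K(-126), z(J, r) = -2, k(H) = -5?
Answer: 835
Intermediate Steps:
K(t) = -2
a = 126 (a = 124 - 1*(-2) = 124 + 2 = 126)
v = 961 (v = (((20 + 33) - 17) - 5)**2 = ((53 - 17) - 5)**2 = (36 - 5)**2 = 31**2 = 961)
v - a = 961 - 1*126 = 961 - 126 = 835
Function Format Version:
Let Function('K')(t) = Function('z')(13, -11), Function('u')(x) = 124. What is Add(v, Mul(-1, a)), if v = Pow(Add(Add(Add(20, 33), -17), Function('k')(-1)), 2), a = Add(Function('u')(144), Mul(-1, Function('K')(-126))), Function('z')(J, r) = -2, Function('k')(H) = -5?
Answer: 835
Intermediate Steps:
Function('K')(t) = -2
a = 126 (a = Add(124, Mul(-1, -2)) = Add(124, 2) = 126)
v = 961 (v = Pow(Add(Add(Add(20, 33), -17), -5), 2) = Pow(Add(Add(53, -17), -5), 2) = Pow(Add(36, -5), 2) = Pow(31, 2) = 961)
Add(v, Mul(-1, a)) = Add(961, Mul(-1, 126)) = Add(961, -126) = 835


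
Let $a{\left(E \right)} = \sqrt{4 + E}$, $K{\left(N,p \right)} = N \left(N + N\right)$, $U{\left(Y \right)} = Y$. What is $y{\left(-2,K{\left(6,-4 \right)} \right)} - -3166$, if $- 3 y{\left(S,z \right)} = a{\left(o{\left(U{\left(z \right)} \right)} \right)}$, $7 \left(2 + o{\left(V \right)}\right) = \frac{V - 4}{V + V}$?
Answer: $3166 - \frac{\sqrt{3647}}{126} \approx 3165.5$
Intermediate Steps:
$K{\left(N,p \right)} = 2 N^{2}$ ($K{\left(N,p \right)} = N 2 N = 2 N^{2}$)
$o{\left(V \right)} = -2 + \frac{-4 + V}{14 V}$ ($o{\left(V \right)} = -2 + \frac{\left(V - 4\right) \frac{1}{V + V}}{7} = -2 + \frac{\left(-4 + V\right) \frac{1}{2 V}}{7} = -2 + \frac{\frac{1}{2} \frac{1}{V} \left(-4 + V\right)}{7} = -2 + \frac{-4 + V}{14 V}$)
$y{\left(S,z \right)} = - \frac{\sqrt{4 + \frac{-4 - 27 z}{14 z}}}{3}$
$y{\left(-2,K{\left(6,-4 \right)} \right)} - -3166 = - \frac{\sqrt{406 - \frac{56}{2 \cdot 6^{2}}}}{42} - -3166 = - \frac{\sqrt{406 - \frac{56}{2 \cdot 36}}}{42} + 3166 = - \frac{\sqrt{406 - \frac{56}{72}}}{42} + 3166 = - \frac{\sqrt{406 - \frac{7}{9}}}{42} + 3166 = - \frac{\sqrt{\frac{3647}{9}}}{42} + 3166 = - \frac{\frac{1}{3} \sqrt{3647}}{42} + 3166 = - \frac{\sqrt{3647}}{126} + 3166 = 3166 - \frac{\sqrt{3647}}{126}$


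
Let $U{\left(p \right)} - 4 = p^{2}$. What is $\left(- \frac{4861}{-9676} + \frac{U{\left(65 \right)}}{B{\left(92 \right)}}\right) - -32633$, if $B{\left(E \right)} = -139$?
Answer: $\frac{43849966087}{1344964} \approx 32603.0$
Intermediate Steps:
$U{\left(p \right)} = 4 + p^{2}$
$\left(- \frac{4861}{-9676} + \frac{U{\left(65 \right)}}{B{\left(92 \right)}}\right) - -32633 = \left(- \frac{4861}{-9676} + \frac{4 + 65^{2}}{-139}\right) - -32633 = \left(\left(-4861\right) \left(- \frac{1}{9676}\right) + \left(4 + 4225\right) \left(- \frac{1}{139}\right)\right) + 32633 = \left(\frac{4861}{9676} + 4229 \left(- \frac{1}{139}\right)\right) + 32633 = \left(\frac{4861}{9676} - \frac{4229}{139}\right) + 32633 = - \frac{40244125}{1344964} + 32633 = \frac{43849966087}{1344964}$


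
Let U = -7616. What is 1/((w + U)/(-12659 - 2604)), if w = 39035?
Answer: -15263/31419 ≈ -0.48579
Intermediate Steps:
1/((w + U)/(-12659 - 2604)) = 1/((39035 - 7616)/(-12659 - 2604)) = 1/(31419/(-15263)) = 1/(31419*(-1/15263)) = 1/(-31419/15263) = -15263/31419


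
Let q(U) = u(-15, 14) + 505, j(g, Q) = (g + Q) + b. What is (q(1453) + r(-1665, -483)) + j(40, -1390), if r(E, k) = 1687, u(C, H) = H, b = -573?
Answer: 283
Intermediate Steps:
j(g, Q) = -573 + Q + g (j(g, Q) = (g + Q) - 573 = (Q + g) - 573 = -573 + Q + g)
q(U) = 519 (q(U) = 14 + 505 = 519)
(q(1453) + r(-1665, -483)) + j(40, -1390) = (519 + 1687) + (-573 - 1390 + 40) = 2206 - 1923 = 283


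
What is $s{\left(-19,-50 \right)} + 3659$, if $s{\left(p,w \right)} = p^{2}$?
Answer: $4020$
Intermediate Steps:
$s{\left(-19,-50 \right)} + 3659 = \left(-19\right)^{2} + 3659 = 361 + 3659 = 4020$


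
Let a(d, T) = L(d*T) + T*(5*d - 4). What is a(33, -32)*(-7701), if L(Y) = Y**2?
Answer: -8547986784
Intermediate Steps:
a(d, T) = T*(-4 + 5*d) + T**2*d**2 (a(d, T) = (d*T)**2 + T*(5*d - 4) = (T*d)**2 + T*(-4 + 5*d) = T**2*d**2 + T*(-4 + 5*d) = T*(-4 + 5*d) + T**2*d**2)
a(33, -32)*(-7701) = -32*(-4 + 5*33 - 32*33**2)*(-7701) = -32*(-4 + 165 - 32*1089)*(-7701) = -32*(-4 + 165 - 34848)*(-7701) = -32*(-34687)*(-7701) = 1109984*(-7701) = -8547986784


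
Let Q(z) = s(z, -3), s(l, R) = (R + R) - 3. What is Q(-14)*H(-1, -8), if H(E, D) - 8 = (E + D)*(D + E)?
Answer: -801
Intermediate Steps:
s(l, R) = -3 + 2*R (s(l, R) = 2*R - 3 = -3 + 2*R)
Q(z) = -9 (Q(z) = -3 + 2*(-3) = -3 - 6 = -9)
H(E, D) = 8 + (D + E)**2 (H(E, D) = 8 + (E + D)*(D + E) = 8 + (D + E)*(D + E) = 8 + (D + E)**2)
Q(-14)*H(-1, -8) = -9*(8 + (-8 - 1)**2) = -9*(8 + (-9)**2) = -9*(8 + 81) = -9*89 = -801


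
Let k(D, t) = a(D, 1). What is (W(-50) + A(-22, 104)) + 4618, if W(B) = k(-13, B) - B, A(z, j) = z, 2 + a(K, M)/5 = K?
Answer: 4571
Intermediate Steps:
a(K, M) = -10 + 5*K
k(D, t) = -10 + 5*D
W(B) = -75 - B (W(B) = (-10 + 5*(-13)) - B = (-10 - 65) - B = -75 - B)
(W(-50) + A(-22, 104)) + 4618 = ((-75 - 1*(-50)) - 22) + 4618 = ((-75 + 50) - 22) + 4618 = (-25 - 22) + 4618 = -47 + 4618 = 4571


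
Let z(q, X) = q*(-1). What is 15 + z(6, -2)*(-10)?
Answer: 75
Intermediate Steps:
z(q, X) = -q
15 + z(6, -2)*(-10) = 15 - 1*6*(-10) = 15 - 6*(-10) = 15 + 60 = 75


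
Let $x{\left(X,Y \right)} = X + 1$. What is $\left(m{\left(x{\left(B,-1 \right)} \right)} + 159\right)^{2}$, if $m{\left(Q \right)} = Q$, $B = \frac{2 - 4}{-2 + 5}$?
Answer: $\frac{228484}{9} \approx 25387.0$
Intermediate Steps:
$B = - \frac{2}{3} \approx -0.66667$
$x{\left(X,Y \right)} = 1 + X$
$\left(m{\left(x{\left(B,-1 \right)} \right)} + 159\right)^{2} = \left(\left(1 - \frac{2}{3}\right) + 159\right)^{2} = \left(\frac{1}{3} + 159\right)^{2} = \left(\frac{478}{3}\right)^{2} = \frac{228484}{9}$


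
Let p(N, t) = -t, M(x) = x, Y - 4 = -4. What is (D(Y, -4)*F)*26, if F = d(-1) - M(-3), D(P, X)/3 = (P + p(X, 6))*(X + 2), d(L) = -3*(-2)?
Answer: 8424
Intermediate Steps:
Y = 0 (Y = 4 - 4 = 0)
d(L) = 6
D(P, X) = 3*(-6 + P)*(2 + X) (D(P, X) = 3*((P - 1*6)*(X + 2)) = 3*((P - 6)*(2 + X)) = 3*((-6 + P)*(2 + X)) = 3*(-6 + P)*(2 + X))
F = 9 (F = 6 - 1*(-3) = 6 + 3 = 9)
(D(Y, -4)*F)*26 = ((-36 - 18*(-4) + 6*0 + 3*0*(-4))*9)*26 = ((-36 + 72 + 0 + 0)*9)*26 = (36*9)*26 = 324*26 = 8424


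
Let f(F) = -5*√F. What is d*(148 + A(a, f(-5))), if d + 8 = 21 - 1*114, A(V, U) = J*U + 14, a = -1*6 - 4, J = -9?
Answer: -16362 - 4545*I*√5 ≈ -16362.0 - 10163.0*I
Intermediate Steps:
a = -10 (a = -6 - 4 = -10)
A(V, U) = 14 - 9*U (A(V, U) = -9*U + 14 = 14 - 9*U)
d = -101 (d = -8 + (21 - 1*114) = -8 + (21 - 114) = -8 - 93 = -101)
d*(148 + A(a, f(-5))) = -101*(148 + (14 - (-45)*√(-5))) = -101*(148 + (14 - (-45)*I*√5)) = -101*(148 + (14 + 45*I*√5)) = -101*(162 + 45*I*√5) = -16362 - 4545*I*√5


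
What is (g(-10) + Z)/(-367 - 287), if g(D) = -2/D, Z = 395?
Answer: -988/1635 ≈ -0.60428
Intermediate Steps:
(g(-10) + Z)/(-367 - 287) = (-2/(-10) + 395)/(-367 - 287) = (-2*(-⅒) + 395)/(-654) = (⅕ + 395)*(-1/654) = (1976/5)*(-1/654) = -988/1635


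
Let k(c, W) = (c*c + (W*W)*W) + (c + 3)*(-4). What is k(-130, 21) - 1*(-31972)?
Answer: 58641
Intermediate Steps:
k(c, W) = -12 + W³ + c² - 4*c (k(c, W) = (c² + W²*W) + (3 + c)*(-4) = (c² + W³) + (-12 - 4*c) = (W³ + c²) + (-12 - 4*c) = -12 + W³ + c² - 4*c)
k(-130, 21) - 1*(-31972) = (-12 + 21³ + (-130)² - 4*(-130)) - 1*(-31972) = (-12 + 9261 + 16900 + 520) + 31972 = 26669 + 31972 = 58641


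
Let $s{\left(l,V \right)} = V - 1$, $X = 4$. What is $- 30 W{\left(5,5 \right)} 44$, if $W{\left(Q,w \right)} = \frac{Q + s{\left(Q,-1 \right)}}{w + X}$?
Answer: $-440$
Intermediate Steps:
$s{\left(l,V \right)} = -1 + V$
$W{\left(Q,w \right)} = \frac{-2 + Q}{4 + w}$ ($W{\left(Q,w \right)} = \frac{Q - 2}{w + 4} = \frac{Q - 2}{4 + w} = \frac{-2 + Q}{4 + w}$)
$- 30 W{\left(5,5 \right)} 44 = - 30 \frac{-2 + 5}{4 + 5} \cdot 44 = - 30 \cdot \frac{1}{9} \cdot 3 \cdot 44 = \left(-30\right) \frac{1}{3} \cdot 44 = \left(-10\right) 44 = -440$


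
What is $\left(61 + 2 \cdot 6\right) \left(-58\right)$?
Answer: $-4234$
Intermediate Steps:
$\left(61 + 2 \cdot 6\right) \left(-58\right) = \left(61 + 12\right) \left(-58\right) = 73 \left(-58\right) = -4234$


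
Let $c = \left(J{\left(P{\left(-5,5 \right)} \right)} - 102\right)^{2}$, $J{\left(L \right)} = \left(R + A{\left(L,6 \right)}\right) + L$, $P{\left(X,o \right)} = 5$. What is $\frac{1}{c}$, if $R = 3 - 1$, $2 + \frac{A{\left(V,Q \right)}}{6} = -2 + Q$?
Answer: $\frac{1}{6889} \approx 0.00014516$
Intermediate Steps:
$A{\left(V,Q \right)} = -24 + 6 Q$ ($A{\left(V,Q \right)} = -12 + 6 \left(-2 + Q\right) = -12 + \left(-12 + 6 Q\right) = -24 + 6 Q$)
$R = 2$
$J{\left(L \right)} = 14 + L$ ($J{\left(L \right)} = \left(2 + \left(-24 + 6 \cdot 6\right)\right) + L = \left(2 + \left(-24 + 36\right)\right) + L = \left(2 + 12\right) + L = 14 + L$)
$c = 6889$ ($c = \left(\left(14 + 5\right) - 102\right)^{2} = \left(19 - 102\right)^{2} = \left(-83\right)^{2} = 6889$)
$\frac{1}{c} = \frac{1}{6889}$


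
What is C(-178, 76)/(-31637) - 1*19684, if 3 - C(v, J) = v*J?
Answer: -622756239/31637 ≈ -19684.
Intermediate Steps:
C(v, J) = 3 - J*v (C(v, J) = 3 - v*J = 3 - J*v)
C(-178, 76)/(-31637) - 1*19684 = (3 - 1*76*(-178))/(-31637) - 1*19684 = (3 + 13528)*(-1/31637) - 19684 = 13531*(-1/31637) - 19684 = -13531/31637 - 19684 = -622756239/31637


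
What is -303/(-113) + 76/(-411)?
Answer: 115945/46443 ≈ 2.4965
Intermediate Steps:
-303/(-113) + 76/(-411) = -303*(-1/113) + 76*(-1/411) = 303/113 - 76/411 = 115945/46443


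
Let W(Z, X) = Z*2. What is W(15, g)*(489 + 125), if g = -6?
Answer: 18420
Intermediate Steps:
W(Z, X) = 2*Z
W(15, g)*(489 + 125) = (2*15)*(489 + 125) = 30*614 = 18420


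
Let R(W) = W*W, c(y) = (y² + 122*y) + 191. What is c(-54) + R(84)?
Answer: 3575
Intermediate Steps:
c(y) = 191 + y² + 122*y
R(W) = W²
c(-54) + R(84) = (191 + (-54)² + 122*(-54)) + 84² = (191 + 2916 - 6588) + 7056 = -3481 + 7056 = 3575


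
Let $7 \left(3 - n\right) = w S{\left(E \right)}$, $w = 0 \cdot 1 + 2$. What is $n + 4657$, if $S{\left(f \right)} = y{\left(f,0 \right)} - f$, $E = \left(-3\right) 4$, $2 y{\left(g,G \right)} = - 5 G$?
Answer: $\frac{32596}{7} \approx 4656.6$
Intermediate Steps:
$y{\left(g,G \right)} = - \frac{5 G}{2}$ ($y{\left(g,G \right)} = \frac{\left(-5\right) G}{2} = - \frac{5 G}{2}$)
$E = -12$
$S{\left(f \right)} = - f$ ($S{\left(f \right)} = \left(- \frac{5}{2}\right) 0 - f = 0 - f = - f$)
$w = 2$ ($w = 0 + 2 = 2$)
$n = - \frac{3}{7}$ ($n = 3 - \frac{2 \left(\left(-1\right) \left(-12\right)\right)}{7} = 3 - \frac{2 \cdot 12}{7} = 3 - \frac{24}{7} = - \frac{3}{7} \approx -0.42857$)
$n + 4657 = - \frac{3}{7} + 4657 = \frac{32596}{7}$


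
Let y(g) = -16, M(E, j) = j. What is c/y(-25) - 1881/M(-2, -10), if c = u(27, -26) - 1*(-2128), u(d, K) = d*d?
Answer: 763/80 ≈ 9.5375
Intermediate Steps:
u(d, K) = d**2
c = 2857 (c = 27**2 - 1*(-2128) = 729 + 2128 = 2857)
c/y(-25) - 1881/M(-2, -10) = 2857/(-16) - 1881/(-10) = 2857*(-1/16) - 1881*(-1/10) = -2857/16 + 1881/10 = 763/80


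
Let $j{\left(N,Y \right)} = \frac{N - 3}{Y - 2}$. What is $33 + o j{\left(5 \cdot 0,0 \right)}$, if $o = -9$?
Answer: $\frac{39}{2} \approx 19.5$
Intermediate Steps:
$j{\left(N,Y \right)} = \frac{-3 + N}{-2 + Y}$
$33 + o j{\left(5 \cdot 0,0 \right)} = 33 - 9 \frac{-3 + 5 \cdot 0}{-2 + 0} = 33 - 9 \frac{-3 + 0}{-2} = 33 - 9 \left(\left(- \frac{1}{2}\right) \left(-3\right)\right) = 33 - \frac{27}{2} = \frac{39}{2}$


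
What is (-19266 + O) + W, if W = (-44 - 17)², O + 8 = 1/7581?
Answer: -117907292/7581 ≈ -15553.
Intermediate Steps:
O = -60647/7581 (O = -8 + 1/7581 = -60647/7581 ≈ -7.9999)
W = 3721 (W = (-61)² = 3721)
(-19266 + O) + W = (-19266 - 60647/7581) + 3721 = -146116193/7581 + 3721 = -117907292/7581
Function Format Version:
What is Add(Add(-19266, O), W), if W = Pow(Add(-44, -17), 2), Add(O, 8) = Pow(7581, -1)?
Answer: Rational(-117907292, 7581) ≈ -15553.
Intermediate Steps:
O = Rational(-60647, 7581) (O = Add(-8, Pow(7581, -1)) = Add(-8, Rational(1, 7581)) = Rational(-60647, 7581) ≈ -7.9999)
W = 3721 (W = Pow(-61, 2) = 3721)
Add(Add(-19266, O), W) = Add(Add(-19266, Rational(-60647, 7581)), 3721) = Add(Rational(-146116193, 7581), 3721) = Rational(-117907292, 7581)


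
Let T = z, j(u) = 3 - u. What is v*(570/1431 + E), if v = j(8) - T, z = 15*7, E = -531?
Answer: 27840670/477 ≈ 58366.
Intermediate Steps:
z = 105
T = 105
v = -110 (v = (3 - 1*8) - 1*105 = (3 - 8) - 105 = -5 - 105 = -110)
v*(570/1431 + E) = -110*(570/1431 - 531) = -110*(570*(1/1431) - 531) = -110*(190/477 - 531) = -110*(-253097/477) = 27840670/477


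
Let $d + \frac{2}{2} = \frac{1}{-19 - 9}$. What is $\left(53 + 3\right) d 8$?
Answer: $-464$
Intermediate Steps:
$d = - \frac{29}{28}$ ($d = -1 + \frac{1}{-19 - 9} = -1 + \frac{1}{-28} = -1 - \frac{1}{28} = - \frac{29}{28} \approx -1.0357$)
$\left(53 + 3\right) d 8 = \left(53 + 3\right) \left(- \frac{29}{28}\right) 8 = 56 \left(- \frac{29}{28}\right) 8 = \left(-58\right) 8 = -464$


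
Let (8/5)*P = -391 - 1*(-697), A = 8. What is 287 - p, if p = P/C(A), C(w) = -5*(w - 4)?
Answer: 4745/16 ≈ 296.56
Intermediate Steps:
C(w) = 20 - 5*w (C(w) = -5*(-4 + w) = 20 - 5*w)
P = 765/4 (P = 5*(-391 - 1*(-697))/8 = 5*(-391 + 697)/8 = (5/8)*306 = 765/4 ≈ 191.25)
p = -153/16 (p = 765/(4*(20 - 5*8)) = 765/(4*(20 - 40)) = (765/4)/(-20) = (765/4)*(-1/20) = -153/16 ≈ -9.5625)
287 - p = 287 - 1*(-153/16) = 287 + 153/16 = 4745/16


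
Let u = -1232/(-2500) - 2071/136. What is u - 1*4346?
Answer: -370662487/85000 ≈ -4360.7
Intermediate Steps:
u = -1252487/85000 (u = -1232*(-1/2500) - 2071*1/136 = 308/625 - 2071/136 = -1252487/85000 ≈ -14.735)
u - 1*4346 = -1252487/85000 - 1*4346 = -1252487/85000 - 4346 = -370662487/85000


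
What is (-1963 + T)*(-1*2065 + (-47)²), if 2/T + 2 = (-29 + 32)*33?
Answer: -27418896/97 ≈ -2.8267e+5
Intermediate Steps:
T = 2/97 (T = 2/(-2 + (-29 + 32)*33) = 2/(-2 + 3*33) = 2/(-2 + 99) = 2/97 ≈ 0.020619)
(-1963 + T)*(-1*2065 + (-47)²) = (-1963 + 2/97)*(-1*2065 + (-47)²) = -190409*(-2065 + 2209)/97 = -190409/97*144 = -27418896/97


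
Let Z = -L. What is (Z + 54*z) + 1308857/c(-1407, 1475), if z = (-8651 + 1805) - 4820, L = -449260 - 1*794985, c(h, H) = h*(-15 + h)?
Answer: 1229026476731/2000754 ≈ 6.1428e+5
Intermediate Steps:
L = -1244245 (L = -449260 - 794985 = -1244245)
Z = 1244245 (Z = -1*(-1244245) = 1244245)
z = -11666 (z = -6846 - 4820 = -11666)
(Z + 54*z) + 1308857/c(-1407, 1475) = (1244245 + 54*(-11666)) + 1308857/((-1407*(-15 - 1407))) = (1244245 - 629964) + 1308857/((-1407*(-1422))) = 614281 + 1308857/2000754 = 1229026476731/2000754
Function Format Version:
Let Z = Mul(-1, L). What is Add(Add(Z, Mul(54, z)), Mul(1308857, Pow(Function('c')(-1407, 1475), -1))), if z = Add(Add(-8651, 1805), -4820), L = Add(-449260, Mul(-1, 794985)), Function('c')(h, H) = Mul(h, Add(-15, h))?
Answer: Rational(1229026476731, 2000754) ≈ 6.1428e+5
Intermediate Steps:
L = -1244245 (L = Add(-449260, -794985) = -1244245)
Z = 1244245 (Z = Mul(-1, -1244245) = 1244245)
z = -11666 (z = Add(-6846, -4820) = -11666)
Add(Add(Z, Mul(54, z)), Mul(1308857, Pow(Function('c')(-1407, 1475), -1))) = Add(Add(1244245, Mul(54, -11666)), Mul(1308857, Pow(Mul(-1407, Add(-15, -1407)), -1))) = Add(Add(1244245, -629964), Mul(1308857, Pow(Mul(-1407, -1422), -1))) = Add(614281, Mul(1308857, Pow(2000754, -1))) = Add(614281, Mul(1308857, Rational(1, 2000754))) = Add(614281, Rational(1308857, 2000754)) = Rational(1229026476731, 2000754)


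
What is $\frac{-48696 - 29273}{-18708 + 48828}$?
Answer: $- \frac{77969}{30120} \approx -2.5886$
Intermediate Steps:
$\frac{-48696 - 29273}{-18708 + 48828} = - \frac{77969}{30120}$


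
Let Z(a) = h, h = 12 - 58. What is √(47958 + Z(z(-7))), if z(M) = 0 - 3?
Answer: 2*√11978 ≈ 218.89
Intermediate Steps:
z(M) = -3
h = -46
Z(a) = -46
√(47958 + Z(z(-7))) = √(47958 - 46) = √47912 = 2*√11978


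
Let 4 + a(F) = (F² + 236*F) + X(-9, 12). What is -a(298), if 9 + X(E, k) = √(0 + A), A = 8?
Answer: -159119 - 2*√2 ≈ -1.5912e+5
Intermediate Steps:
X(E, k) = -9 + 2*√2 (X(E, k) = -9 + √(0 + 8) = -9 + √8 = -9 + 2*√2)
a(F) = -13 + F² + 2*√2 + 236*F (a(F) = -4 + ((F² + 236*F) + (-9 + 2*√2)) = -4 + (-9 + F² + 2*√2 + 236*F) = -13 + F² + 2*√2 + 236*F)
-a(298) = -(-13 + 298² + 2*√2 + 236*298) = -(-13 + 88804 + 2*√2 + 70328) = -(159119 + 2*√2) = -159119 - 2*√2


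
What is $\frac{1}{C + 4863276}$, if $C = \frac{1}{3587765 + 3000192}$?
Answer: $\frac{6587957}{32039053167133} \approx 2.0562 \cdot 10^{-7}$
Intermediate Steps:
$C = \frac{1}{6587957} \approx 1.5179 \cdot 10^{-7}$
$\frac{1}{C + 4863276} = \frac{1}{\frac{1}{6587957} + 4863276} = \frac{1}{\frac{32039053167133}{6587957}} = \frac{6587957}{32039053167133}$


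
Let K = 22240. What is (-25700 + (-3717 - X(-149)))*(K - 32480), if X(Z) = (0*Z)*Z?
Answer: 301230080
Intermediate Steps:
X(Z) = 0 (X(Z) = 0*Z = 0)
(-25700 + (-3717 - X(-149)))*(K - 32480) = (-25700 + (-3717 - 1*0))*(22240 - 32480) = (-25700 + (-3717 + 0))*(-10240) = (-25700 - 3717)*(-10240) = -29417*(-10240) = 301230080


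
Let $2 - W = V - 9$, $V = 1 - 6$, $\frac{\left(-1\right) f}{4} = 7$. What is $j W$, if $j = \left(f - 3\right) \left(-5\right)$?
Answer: $2480$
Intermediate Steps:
$f = -28$ ($f = \left(-4\right) 7 = -28$)
$V = -5$
$W = 16$ ($W = 2 - \left(-5 - 9\right) = 2 - -14 = 2 + 14 = 16$)
$j = 155$ ($j = \left(-28 - 3\right) \left(-5\right) = \left(-31\right) \left(-5\right) = 155$)
$j W = 155 \cdot 16 = 2480$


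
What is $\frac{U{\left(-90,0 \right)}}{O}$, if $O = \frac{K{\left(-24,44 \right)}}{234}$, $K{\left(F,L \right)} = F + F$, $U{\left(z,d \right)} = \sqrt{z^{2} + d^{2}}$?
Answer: $- \frac{1755}{4} \approx -438.75$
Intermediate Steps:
$U{\left(z,d \right)} = \sqrt{d^{2} + z^{2}}$
$K{\left(F,L \right)} = 2 F$
$O = - \frac{8}{39}$ ($O = \frac{2 \left(-24\right)}{234} = \left(-48\right) \frac{1}{234} = - \frac{8}{39} \approx -0.20513$)
$\frac{U{\left(-90,0 \right)}}{O} = \frac{\sqrt{0^{2} + \left(-90\right)^{2}}}{- \frac{8}{39}} = \sqrt{0 + 8100} \left(- \frac{39}{8}\right) = \sqrt{8100} \left(- \frac{39}{8}\right) = 90 \left(- \frac{39}{8}\right) = - \frac{1755}{4}$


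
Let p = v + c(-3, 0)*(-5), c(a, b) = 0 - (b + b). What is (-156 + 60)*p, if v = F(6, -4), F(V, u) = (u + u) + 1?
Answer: 672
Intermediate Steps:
F(V, u) = 1 + 2*u (F(V, u) = 2*u + 1 = 1 + 2*u)
v = -7 (v = 1 + 2*(-4) = 1 - 8 = -7)
c(a, b) = -2*b (c(a, b) = 0 - 2*b = -2*b)
p = -7 (p = -7 - 2*0*(-5) = -7 + 0*(-5) = -7 + 0 = -7)
(-156 + 60)*p = (-156 + 60)*(-7) = -96*(-7) = 672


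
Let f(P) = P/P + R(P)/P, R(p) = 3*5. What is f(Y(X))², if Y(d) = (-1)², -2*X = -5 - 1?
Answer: 256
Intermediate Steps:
X = 3 (X = -(-5 - 1)/2 = -½*(-6) = 3)
Y(d) = 1
R(p) = 15
f(P) = 1 + 15/P (f(P) = P/P + 15/P = 1 + 15/P)
f(Y(X))² = ((15 + 1)/1)² = (1*16)² = 16² = 256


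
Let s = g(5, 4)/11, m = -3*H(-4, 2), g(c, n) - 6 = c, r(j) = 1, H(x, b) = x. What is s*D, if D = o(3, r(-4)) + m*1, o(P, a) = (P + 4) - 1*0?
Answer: 19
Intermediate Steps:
g(c, n) = 6 + c
m = 12 (m = -3*(-4) = 12)
o(P, a) = 4 + P (o(P, a) = (4 + P) + 0 = 4 + P)
s = 1 (s = (6 + 5)/11 = 11*(1/11) = 1)
D = 19 (D = (4 + 3) + 12*1 = 7 + 12 = 19)
s*D = 1*19 = 19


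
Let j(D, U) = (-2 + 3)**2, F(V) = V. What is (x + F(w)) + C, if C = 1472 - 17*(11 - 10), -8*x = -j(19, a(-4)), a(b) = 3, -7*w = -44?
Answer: 81839/56 ≈ 1461.4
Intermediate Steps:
w = 44/7 (w = -1/7*(-44) = 44/7 ≈ 6.2857)
j(D, U) = 1 (j(D, U) = 1**2 = 1)
x = 1/8 (x = -(-1)/8 = -1/8*(-1) = 1/8 ≈ 0.12500)
C = 1455 (C = 1472 - 17*1 = 1472 - 17 = 1455)
(x + F(w)) + C = (1/8 + 44/7) + 1455 = 359/56 + 1455 = 81839/56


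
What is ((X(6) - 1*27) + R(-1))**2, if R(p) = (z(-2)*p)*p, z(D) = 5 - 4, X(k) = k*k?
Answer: 100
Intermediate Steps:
X(k) = k**2
z(D) = 1
R(p) = p**2 (R(p) = (1*p)*p = p*p = p**2)
((X(6) - 1*27) + R(-1))**2 = ((6**2 - 1*27) + (-1)**2)**2 = ((36 - 27) + 1)**2 = (9 + 1)**2 = 10**2 = 100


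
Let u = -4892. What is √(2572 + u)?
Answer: 4*I*√145 ≈ 48.166*I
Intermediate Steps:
√(2572 + u) = √(2572 - 4892) = √(-2320) = 4*I*√145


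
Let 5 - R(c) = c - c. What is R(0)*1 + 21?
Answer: 26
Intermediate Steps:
R(c) = 5 (R(c) = 5 - (c - c) = 5 - 1*0 = 5 + 0 = 5)
R(0)*1 + 21 = 5*1 + 21 = 5 + 21 = 26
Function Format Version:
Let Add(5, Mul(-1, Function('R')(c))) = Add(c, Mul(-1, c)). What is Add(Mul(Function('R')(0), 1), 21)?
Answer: 26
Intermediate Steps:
Function('R')(c) = 5 (Function('R')(c) = Add(5, Mul(-1, Add(c, Mul(-1, c)))) = Add(5, Mul(-1, 0)) = Add(5, 0) = 5)
Add(Mul(Function('R')(0), 1), 21) = Add(Mul(5, 1), 21) = Add(5, 21) = 26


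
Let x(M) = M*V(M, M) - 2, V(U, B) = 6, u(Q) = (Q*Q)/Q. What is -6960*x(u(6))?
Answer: -236640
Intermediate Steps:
u(Q) = Q (u(Q) = Q²/Q = Q)
x(M) = -2 + 6*M (x(M) = M*6 - 2 = 6*M - 2 = -2 + 6*M)
-6960*x(u(6)) = -6960*(-2 + 6*6) = -6960*(-2 + 36) = -6960*34 = -236640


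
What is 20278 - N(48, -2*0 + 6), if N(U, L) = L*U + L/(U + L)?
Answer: 179909/9 ≈ 19990.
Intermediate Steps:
N(U, L) = L*U + L/(L + U)
20278 - N(48, -2*0 + 6) = 20278 - (-2*0 + 6)*(1 + 48² + (-2*0 + 6)*48)/((-2*0 + 6) + 48) = 20278 - (0 + 6)*(1 + 2304 + (0 + 6)*48)/((0 + 6) + 48) = 20278 - 6*(1 + 2304 + 6*48)/(6 + 48) = 20278 - 6*(1 + 2304 + 288)/54 = 20278 - 6*2593/54 = 20278 - 1*2593/9 = 20278 - 2593/9 = 179909/9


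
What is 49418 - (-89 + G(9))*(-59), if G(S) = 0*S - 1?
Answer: 44108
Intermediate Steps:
G(S) = -1 (G(S) = 0 - 1 = -1)
49418 - (-89 + G(9))*(-59) = 49418 - (-89 - 1)*(-59) = 49418 - (-90)*(-59) = 49418 - 1*5310 = 49418 - 5310 = 44108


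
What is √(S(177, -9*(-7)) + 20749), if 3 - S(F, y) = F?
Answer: 5*√823 ≈ 143.44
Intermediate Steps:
S(F, y) = 3 - F
√(S(177, -9*(-7)) + 20749) = √((3 - 1*177) + 20749) = √((3 - 177) + 20749) = √(-174 + 20749) = √20575 = 5*√823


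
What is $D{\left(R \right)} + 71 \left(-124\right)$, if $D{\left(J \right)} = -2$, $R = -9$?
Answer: $-8806$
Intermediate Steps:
$D{\left(R \right)} + 71 \left(-124\right) = -2 + 71 \left(-124\right) = -2 - 8804 = -8806$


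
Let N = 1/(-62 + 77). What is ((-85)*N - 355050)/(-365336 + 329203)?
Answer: 1065167/108399 ≈ 9.8264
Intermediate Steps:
N = 1/15 ≈ 0.066667
((-85)*N - 355050)/(-365336 + 329203) = (-85*(1/15) - 355050)/(-365336 + 329203) = (-5*17*(1/15) - 355050)/(-36133) = (-85*1/15 - 355050)*(-1/36133) = (-17/3 - 355050)*(-1/36133) = -1065167/3*(-1/36133) = 1065167/108399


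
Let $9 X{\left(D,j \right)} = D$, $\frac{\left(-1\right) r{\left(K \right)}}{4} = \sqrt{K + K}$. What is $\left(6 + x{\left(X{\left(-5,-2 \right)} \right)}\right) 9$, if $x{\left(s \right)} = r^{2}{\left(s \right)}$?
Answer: $-106$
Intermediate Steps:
$r{\left(K \right)} = - 4 \sqrt{2} \sqrt{K}$ ($r{\left(K \right)} = - 4 \sqrt{K + K} = - 4 \sqrt{2 K} = - 4 \sqrt{2} \sqrt{K}$)
$X{\left(D,j \right)} = \frac{D}{9}$
$x{\left(s \right)} = 32 s$ ($x{\left(s \right)} = \left(- 4 \sqrt{2} \sqrt{s}\right)^{2} = 32 s$)
$\left(6 + x{\left(X{\left(-5,-2 \right)} \right)}\right) 9 = \left(6 + 32 \cdot \frac{1}{9} \left(-5\right)\right) 9 = \left(6 + 32 \left(- \frac{5}{9}\right)\right) 9 = \left(6 - \frac{160}{9}\right) 9 = \left(- \frac{106}{9}\right) 9 = -106$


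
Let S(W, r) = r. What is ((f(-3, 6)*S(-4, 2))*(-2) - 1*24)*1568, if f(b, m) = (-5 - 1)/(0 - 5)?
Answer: -225792/5 ≈ -45158.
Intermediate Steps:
f(b, m) = 6/5 (f(b, m) = -6/(-5) = -6*(-⅕) = 6/5)
((f(-3, 6)*S(-4, 2))*(-2) - 1*24)*1568 = (((6/5)*2)*(-2) - 1*24)*1568 = ((12/5)*(-2) - 24)*1568 = (-24/5 - 24)*1568 = -144/5*1568 = -225792/5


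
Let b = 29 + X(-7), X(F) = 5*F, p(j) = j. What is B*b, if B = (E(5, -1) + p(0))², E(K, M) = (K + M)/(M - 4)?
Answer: -96/25 ≈ -3.8400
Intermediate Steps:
E(K, M) = (K + M)/(-4 + M)
B = 16/25 (B = ((5 - 1)/(-4 - 1) + 0)² = (4/(-5) + 0)² = (-⅕*4 + 0)² = (-⅘ + 0)² = (-⅘)² = 16/25 ≈ 0.64000)
b = -6 (b = 29 + 5*(-7) = 29 - 35 = -6)
B*b = (16/25)*(-6) = -96/25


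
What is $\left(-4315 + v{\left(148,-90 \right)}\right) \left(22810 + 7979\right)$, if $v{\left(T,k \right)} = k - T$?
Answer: $-140182317$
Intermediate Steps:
$\left(-4315 + v{\left(148,-90 \right)}\right) \left(22810 + 7979\right) = \left(-4315 - 238\right) \left(22810 + 7979\right) = \left(-4315 - 238\right) 30789 = \left(-4553\right) 30789 = -140182317$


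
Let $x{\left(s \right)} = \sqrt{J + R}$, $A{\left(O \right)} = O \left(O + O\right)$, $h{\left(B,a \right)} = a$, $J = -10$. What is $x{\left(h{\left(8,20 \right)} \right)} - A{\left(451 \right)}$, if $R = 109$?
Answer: $-406802 + 3 \sqrt{11} \approx -4.0679 \cdot 10^{5}$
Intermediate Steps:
$A{\left(O \right)} = 2 O^{2}$ ($A{\left(O \right)} = O 2 O = 2 O^{2}$)
$x{\left(s \right)} = 3 \sqrt{11}$ ($x{\left(s \right)} = \sqrt{-10 + 109} = \sqrt{99} = 3 \sqrt{11}$)
$x{\left(h{\left(8,20 \right)} \right)} - A{\left(451 \right)} = 3 \sqrt{11} - 2 \cdot 451^{2} = 3 \sqrt{11} - 2 \cdot 203401 = 3 \sqrt{11} - 406802 = -406802 + 3 \sqrt{11}$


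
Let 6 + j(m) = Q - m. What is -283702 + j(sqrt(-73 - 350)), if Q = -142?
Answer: -283850 - 3*I*sqrt(47) ≈ -2.8385e+5 - 20.567*I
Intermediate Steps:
j(m) = -148 - m (j(m) = -6 + (-142 - m) = -148 - m)
-283702 + j(sqrt(-73 - 350)) = -283702 + (-148 - sqrt(-73 - 350)) = -283702 + (-148 - sqrt(-423)) = -283702 + (-148 - 3*I*sqrt(47)) = -283850 - 3*I*sqrt(47)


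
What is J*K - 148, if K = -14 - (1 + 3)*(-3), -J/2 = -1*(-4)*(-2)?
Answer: -180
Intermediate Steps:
J = 16 (J = -2*(-1*(-4))*(-2) = -8*(-2) = -2*(-8) = 16)
K = -2 (K = -14 - 4*(-3) = -14 - 1*(-12) = -14 + 12 = -2)
J*K - 148 = 16*(-2) - 148 = -32 - 148 = -180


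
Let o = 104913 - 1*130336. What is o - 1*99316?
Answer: -124739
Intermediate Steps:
o = -25423 (o = 104913 - 130336 = -25423)
o - 1*99316 = -25423 - 1*99316 = -25423 - 99316 = -124739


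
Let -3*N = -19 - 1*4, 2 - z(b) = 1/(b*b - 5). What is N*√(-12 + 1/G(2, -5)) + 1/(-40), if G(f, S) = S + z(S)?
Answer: -1/40 + 92*I*√2867/183 ≈ -0.025 + 26.918*I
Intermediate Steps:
z(b) = 2 - 1/(-5 + b²) (z(b) = 2 - 1/(b*b - 5) = 2 - 1/(b² - 5) = 2 - 1/(-5 + b²))
G(f, S) = S + (-11 + 2*S²)/(-5 + S²)
N = 23/3 (N = -(-19 - 1*4)/3 = -(-19 - 4)/3 = -⅓*(-23) = 23/3 ≈ 7.6667)
N*√(-12 + 1/G(2, -5)) + 1/(-40) = 23*√(-12 + 1/((-11 + 2*(-5)² - 5*(-5 + (-5)²))/(-5 + (-5)²)))/3 + 1/(-40) = 23*√(-12 + 1/((-11 + 2*25 - 5*(-5 + 25))/(-5 + 25)))/3 - 1/40 = 23*√(-12 + 1/((-11 + 50 - 5*20)/20))/3 - 1/40 = 23*√(-12 + 1/((-11 + 50 - 100)/20))/3 - 1/40 = 23*√(-12 + 1/((1/20)*(-61)))/3 - 1/40 = 23*√(-12 + 1/(-61/20))/3 - 1/40 = 23*√(-12 - 20/61)/3 - 1/40 = 23*√(-752/61)/3 - 1/40 = 23*(4*I*√2867/61)/3 - 1/40 = 92*I*√2867/183 - 1/40 = -1/40 + 92*I*√2867/183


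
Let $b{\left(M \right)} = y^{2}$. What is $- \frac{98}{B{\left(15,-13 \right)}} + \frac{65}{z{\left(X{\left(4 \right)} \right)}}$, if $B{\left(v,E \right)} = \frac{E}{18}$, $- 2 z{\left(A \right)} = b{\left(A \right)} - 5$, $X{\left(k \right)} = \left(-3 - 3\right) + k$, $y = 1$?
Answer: $\frac{4373}{26} \approx 168.19$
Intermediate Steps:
$X{\left(k \right)} = -6 + k$
$b{\left(M \right)} = 1$ ($b{\left(M \right)} = 1^{2} = 1$)
$z{\left(A \right)} = 2$ ($z{\left(A \right)} = - \frac{1 - 5}{2} = \left(- \frac{1}{2}\right) \left(-4\right) = 2$)
$B{\left(v,E \right)} = \frac{E}{18}$ ($B{\left(v,E \right)} = E \frac{1}{18} = \frac{E}{18}$)
$- \frac{98}{B{\left(15,-13 \right)}} + \frac{65}{z{\left(X{\left(4 \right)} \right)}} = - \frac{98}{\frac{1}{18} \left(-13\right)} + \frac{65}{2} = - \frac{98}{- \frac{13}{18}} + 65 \cdot \frac{1}{2} = \left(-98\right) \left(- \frac{18}{13}\right) + \frac{65}{2} = \frac{1764}{13} + \frac{65}{2} = \frac{4373}{26}$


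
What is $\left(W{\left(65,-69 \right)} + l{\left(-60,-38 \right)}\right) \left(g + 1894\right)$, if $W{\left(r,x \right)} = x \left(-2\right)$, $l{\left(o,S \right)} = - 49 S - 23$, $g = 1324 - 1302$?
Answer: $3787932$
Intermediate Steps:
$g = 22$ ($g = 1324 - 1302 = 22$)
$l{\left(o,S \right)} = -23 - 49 S$
$W{\left(r,x \right)} = - 2 x$
$\left(W{\left(65,-69 \right)} + l{\left(-60,-38 \right)}\right) \left(g + 1894\right) = \left(\left(-2\right) \left(-69\right) - -1839\right) \left(22 + 1894\right) = \left(138 + \left(-23 + 1862\right)\right) 1916 = \left(138 + 1839\right) 1916 = 1977 \cdot 1916 = 3787932$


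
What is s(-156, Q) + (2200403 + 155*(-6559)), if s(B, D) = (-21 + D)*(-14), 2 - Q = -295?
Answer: 1179894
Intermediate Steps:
Q = 297 (Q = 2 - 1*(-295) = 2 + 295 = 297)
s(B, D) = 294 - 14*D
s(-156, Q) + (2200403 + 155*(-6559)) = (294 - 14*297) + (2200403 + 155*(-6559)) = (294 - 4158) + (2200403 - 1016645) = -3864 + 1183758 = 1179894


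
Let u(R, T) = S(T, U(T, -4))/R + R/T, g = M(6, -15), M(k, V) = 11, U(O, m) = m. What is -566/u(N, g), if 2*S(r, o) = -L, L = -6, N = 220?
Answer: -124520/4403 ≈ -28.281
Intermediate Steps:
S(r, o) = 3 (S(r, o) = (-1*(-6))/2 = (1/2)*6 = 3)
g = 11
u(R, T) = 3/R + R/T
-566/u(N, g) = -566/(3/220 + 220/11) = -566/(3*(1/220) + 220*(1/11)) = -566/(3/220 + 20) = -566/4403/220 = -566*220/4403 = -124520/4403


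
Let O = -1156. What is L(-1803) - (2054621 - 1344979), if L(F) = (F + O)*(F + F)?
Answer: 9960512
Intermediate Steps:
L(F) = 2*F*(-1156 + F) (L(F) = (F - 1156)*(F + F) = (-1156 + F)*(2*F) = 2*F*(-1156 + F))
L(-1803) - (2054621 - 1344979) = 2*(-1803)*(-1156 - 1803) - (2054621 - 1344979) = 2*(-1803)*(-2959) - 1*709642 = 10670154 - 709642 = 9960512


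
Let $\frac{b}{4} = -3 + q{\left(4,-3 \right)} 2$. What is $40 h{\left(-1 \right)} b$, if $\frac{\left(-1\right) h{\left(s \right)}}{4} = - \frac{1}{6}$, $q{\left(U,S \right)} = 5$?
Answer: $\frac{2240}{3} \approx 746.67$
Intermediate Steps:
$h{\left(s \right)} = \frac{2}{3}$ ($h{\left(s \right)} = - 4 \left(- \frac{1}{6}\right) = - 4 \left(\left(-1\right) \frac{1}{6}\right) = \left(-4\right) \left(- \frac{1}{6}\right) = \frac{2}{3}$)
$b = 28$ ($b = 4 \left(-3 + 5 \cdot 2\right) = 4 \left(-3 + 10\right) = 4 \cdot 7 = 28$)
$40 h{\left(-1 \right)} b = 40 \cdot \frac{2}{3} \cdot 28 = \frac{80}{3} \cdot 28 = \frac{2240}{3}$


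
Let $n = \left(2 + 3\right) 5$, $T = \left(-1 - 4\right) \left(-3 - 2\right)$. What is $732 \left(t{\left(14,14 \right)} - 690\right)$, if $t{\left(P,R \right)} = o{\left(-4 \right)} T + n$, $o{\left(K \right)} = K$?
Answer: $-559980$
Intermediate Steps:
$T = 25$ ($T = \left(-5\right) \left(-5\right) = 25$)
$n = 25$ ($n = 5 \cdot 5 = 25$)
$t{\left(P,R \right)} = -75$ ($t{\left(P,R \right)} = \left(-4\right) 25 + 25 = -100 + 25 = -75$)
$732 \left(t{\left(14,14 \right)} - 690\right) = 732 \left(-75 - 690\right) = 732 \left(-765\right) = -559980$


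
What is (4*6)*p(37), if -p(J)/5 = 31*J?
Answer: -137640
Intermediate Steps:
p(J) = -155*J
(4*6)*p(37) = (4*6)*(-155*37) = 24*(-5735) = -137640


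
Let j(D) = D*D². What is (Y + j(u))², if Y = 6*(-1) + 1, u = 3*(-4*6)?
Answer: 139317802009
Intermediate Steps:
u = -72 (u = 3*(-24) = -72)
j(D) = D³
Y = -5 (Y = -6 + 1 = -5)
(Y + j(u))² = (-5 + (-72)³)² = (-5 - 373248)² = (-373253)² = 139317802009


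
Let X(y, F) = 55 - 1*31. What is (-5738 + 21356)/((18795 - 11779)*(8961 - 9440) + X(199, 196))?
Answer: -7809/1680320 ≈ -0.0046473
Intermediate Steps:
X(y, F) = 24 (X(y, F) = 55 - 31 = 24)
(-5738 + 21356)/((18795 - 11779)*(8961 - 9440) + X(199, 196)) = (-5738 + 21356)/((18795 - 11779)*(8961 - 9440) + 24) = 15618/(7016*(-479) + 24) = 15618/(-3360664 + 24) = 15618/(-3360640) = 15618*(-1/3360640) = -7809/1680320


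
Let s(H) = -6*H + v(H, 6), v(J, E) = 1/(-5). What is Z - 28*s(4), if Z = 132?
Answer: 4048/5 ≈ 809.60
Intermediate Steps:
v(J, E) = -⅕ (v(J, E) = 1*(-⅕) = -⅕)
s(H) = -⅕ - 6*H (s(H) = -6*H - ⅕ = -⅕ - 6*H)
Z - 28*s(4) = 132 - 28*(-⅕ - 6*4) = 132 - 28*(-⅕ - 24) = 132 - 28*(-121/5) = 132 + 3388/5 = 4048/5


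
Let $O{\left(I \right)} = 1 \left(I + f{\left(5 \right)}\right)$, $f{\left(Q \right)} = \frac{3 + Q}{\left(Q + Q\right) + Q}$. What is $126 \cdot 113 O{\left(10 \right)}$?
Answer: $\frac{749868}{5} \approx 1.4997 \cdot 10^{5}$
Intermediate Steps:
$f{\left(Q \right)} = \frac{3 + Q}{3 Q}$ ($f{\left(Q \right)} = \frac{3 + Q}{2 Q + Q} = \frac{3 + Q}{3 Q}$)
$O{\left(I \right)} = \frac{8}{15} + I$ ($O{\left(I \right)} = 1 \left(I + \frac{3 + 5}{3 \cdot 5}\right) = 1 \left(I + \frac{1}{3} \cdot \frac{1}{5} \cdot 8\right) = 1 \left(I + \frac{8}{15}\right) = 1 \left(\frac{8}{15} + I\right) = \frac{8}{15} + I$)
$126 \cdot 113 O{\left(10 \right)} = 126 \cdot 113 \left(\frac{8}{15} + 10\right) = 14238 \cdot \frac{158}{15} = \frac{749868}{5}$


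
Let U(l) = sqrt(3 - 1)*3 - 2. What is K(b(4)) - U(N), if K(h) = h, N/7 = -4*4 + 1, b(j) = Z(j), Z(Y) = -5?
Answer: -3 - 3*sqrt(2) ≈ -7.2426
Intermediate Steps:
b(j) = -5
N = -105 (N = 7*(-4*4 + 1) = 7*(-16 + 1) = 7*(-15) = -105)
U(l) = -2 + 3*sqrt(2) (U(l) = sqrt(2)*3 - 2 = 3*sqrt(2) - 2 = -2 + 3*sqrt(2))
K(b(4)) - U(N) = -5 - (-2 + 3*sqrt(2)) = -5 + (2 - 3*sqrt(2)) = -3 - 3*sqrt(2)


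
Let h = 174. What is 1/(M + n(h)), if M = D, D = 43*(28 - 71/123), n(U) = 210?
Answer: 123/170869 ≈ 0.00071985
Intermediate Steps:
D = 145039/123 (D = 43*(28 - 71*1/123) = 43*(28 - 71/123) = 43*(3373/123) = 145039/123 ≈ 1179.2)
M = 145039/123 ≈ 1179.2
1/(M + n(h)) = 1/(145039/123 + 210) = 1/(170869/123) = 123/170869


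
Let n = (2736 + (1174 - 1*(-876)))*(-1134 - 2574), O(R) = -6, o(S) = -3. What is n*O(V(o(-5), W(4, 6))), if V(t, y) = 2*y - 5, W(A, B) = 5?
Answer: 106478928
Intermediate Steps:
V(t, y) = -5 + 2*y
n = -17746488 (n = (2736 + (1174 + 876))*(-3708) = (2736 + 2050)*(-3708) = 4786*(-3708) = -17746488)
n*O(V(o(-5), W(4, 6))) = -17746488*(-6) = 106478928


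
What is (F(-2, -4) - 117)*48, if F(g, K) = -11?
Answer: -6144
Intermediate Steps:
(F(-2, -4) - 117)*48 = (-11 - 117)*48 = -128*48 = -6144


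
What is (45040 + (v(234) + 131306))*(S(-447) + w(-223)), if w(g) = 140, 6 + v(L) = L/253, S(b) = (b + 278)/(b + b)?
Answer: 931909973261/37697 ≈ 2.4721e+7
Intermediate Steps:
S(b) = (278 + b)/(2*b) (S(b) = (278 + b)/((2*b)) = (278 + b)*(1/(2*b)) = (278 + b)/(2*b))
v(L) = -6 + L/253
(45040 + (v(234) + 131306))*(S(-447) + w(-223)) = (45040 + ((-6 + (1/253)*234) + 131306))*((1/2)*(278 - 447)/(-447) + 140) = (45040 + ((-6 + 234/253) + 131306))*((1/2)*(-1/447)*(-169) + 140) = (45040 + (-1284/253 + 131306))*(169/894 + 140) = (45040 + 33219134/253)*(125329/894) = (44614254/253)*(125329/894) = 931909973261/37697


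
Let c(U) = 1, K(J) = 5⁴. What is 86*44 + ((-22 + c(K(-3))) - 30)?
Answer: 3733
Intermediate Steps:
K(J) = 625
86*44 + ((-22 + c(K(-3))) - 30) = 86*44 + ((-22 + 1) - 30) = 3784 + (-21 - 30) = 3784 - 51 = 3733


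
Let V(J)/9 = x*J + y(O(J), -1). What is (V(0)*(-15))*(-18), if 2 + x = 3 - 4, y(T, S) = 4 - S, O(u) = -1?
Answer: 12150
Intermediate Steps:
x = -3 (x = -2 + (3 - 4) = -2 - 1 = -3)
V(J) = 45 - 27*J (V(J) = 9*(-3*J + (4 - 1*(-1))) = 9*(-3*J + (4 + 1)) = 9*(-3*J + 5) = 9*(5 - 3*J) = 45 - 27*J)
(V(0)*(-15))*(-18) = ((45 - 27*0)*(-15))*(-18) = ((45 + 0)*(-15))*(-18) = (45*(-15))*(-18) = -675*(-18) = 12150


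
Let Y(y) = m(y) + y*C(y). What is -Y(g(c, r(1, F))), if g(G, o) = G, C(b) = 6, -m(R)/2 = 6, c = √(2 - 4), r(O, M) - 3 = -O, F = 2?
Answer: 12 - 6*I*√2 ≈ 12.0 - 8.4853*I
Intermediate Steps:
r(O, M) = 3 - O
c = I*√2 (c = √(-2) = I*√2 ≈ 1.4142*I)
m(R) = -12 (m(R) = -2*6 = -12)
Y(y) = -12 + 6*y (Y(y) = -12 + y*6 = -12 + 6*y)
-Y(g(c, r(1, F))) = -(-12 + 6*(I*√2)) = -(-12 + 6*I*√2) = 12 - 6*I*√2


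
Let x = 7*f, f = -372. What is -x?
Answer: 2604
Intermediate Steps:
x = -2604 (x = 7*(-372) = -2604)
-x = -1*(-2604) = 2604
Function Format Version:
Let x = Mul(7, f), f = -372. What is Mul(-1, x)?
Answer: 2604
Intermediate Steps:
x = -2604 (x = Mul(7, -372) = -2604)
Mul(-1, x) = Mul(-1, -2604) = 2604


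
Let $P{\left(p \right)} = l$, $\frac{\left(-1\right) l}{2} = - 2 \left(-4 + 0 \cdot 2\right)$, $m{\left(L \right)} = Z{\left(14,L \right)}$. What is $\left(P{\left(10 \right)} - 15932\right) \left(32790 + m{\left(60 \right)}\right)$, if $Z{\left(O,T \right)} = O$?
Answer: $-523158192$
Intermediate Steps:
$m{\left(L \right)} = 14$
$l = -16$ ($l = - 2 \left(- 2 \left(-4 + 0 \cdot 2\right)\right) = - 2 \left(- 2 \left(-4 + 0\right)\right) = - 2 \left(\left(-2\right) \left(-4\right)\right) = \left(-2\right) 8 = -16$)
$P{\left(p \right)} = -16$
$\left(P{\left(10 \right)} - 15932\right) \left(32790 + m{\left(60 \right)}\right) = \left(-16 - 15932\right) \left(32790 + 14\right) = \left(-15948\right) 32804 = -523158192$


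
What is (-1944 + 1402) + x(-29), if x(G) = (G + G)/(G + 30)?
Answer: -600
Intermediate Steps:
x(G) = 2*G/(30 + G) (x(G) = (2*G)/(30 + G) = 2*G/(30 + G))
(-1944 + 1402) + x(-29) = (-1944 + 1402) + 2*(-29)/(30 - 29) = -542 + 2*(-29)/1 = -542 + 2*(-29)*1 = -542 - 58 = -600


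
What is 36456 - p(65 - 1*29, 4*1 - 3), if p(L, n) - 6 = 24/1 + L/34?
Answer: 619224/17 ≈ 36425.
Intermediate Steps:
p(L, n) = 30 + L/34 (p(L, n) = 6 + (24/1 + L/34) = 6 + (24*1 + L*(1/34)) = 6 + (24 + L/34) = 30 + L/34)
36456 - p(65 - 1*29, 4*1 - 3) = 36456 - (30 + (65 - 1*29)/34) = 36456 - (30 + (65 - 29)/34) = 36456 - (30 + (1/34)*36) = 36456 - (30 + 18/17) = 36456 - 1*528/17 = 36456 - 528/17 = 619224/17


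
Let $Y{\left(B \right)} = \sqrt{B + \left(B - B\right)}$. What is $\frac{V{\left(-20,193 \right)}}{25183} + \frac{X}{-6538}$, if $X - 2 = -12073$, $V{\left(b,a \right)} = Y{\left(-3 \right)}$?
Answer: $\frac{12071}{6538} + \frac{i \sqrt{3}}{25183} \approx 1.8463 + 6.8779 \cdot 10^{-5} i$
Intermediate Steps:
$Y{\left(B \right)} = \sqrt{B}$ ($Y{\left(B \right)} = \sqrt{B + 0} = \sqrt{B}$)
$V{\left(b,a \right)} = i \sqrt{3}$ ($V{\left(b,a \right)} = \sqrt{-3} = i \sqrt{3}$)
$X = -12071$ ($X = 2 - 12073 = -12071$)
$\frac{V{\left(-20,193 \right)}}{25183} + \frac{X}{-6538} = \frac{i \sqrt{3}}{25183} - \frac{12071}{-6538} = i \sqrt{3} \cdot \frac{1}{25183} - - \frac{12071}{6538} = \frac{i \sqrt{3}}{25183} + \frac{12071}{6538} = \frac{12071}{6538} + \frac{i \sqrt{3}}{25183}$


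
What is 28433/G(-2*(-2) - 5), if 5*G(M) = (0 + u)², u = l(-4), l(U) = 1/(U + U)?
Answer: 9098560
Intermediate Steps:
l(U) = 1/(2*U)
u = -⅛ (u = (½)/(-4) = (½)*(-¼) = -⅛ ≈ -0.12500)
G(M) = 1/320 (G(M) = (0 - ⅛)²/5 = (-⅛)²/5 = (⅕)*(1/64) = 1/320)
28433/G(-2*(-2) - 5) = 28433/(1/320) = 28433*320 = 9098560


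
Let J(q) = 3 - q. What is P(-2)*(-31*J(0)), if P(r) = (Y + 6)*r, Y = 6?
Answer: 2232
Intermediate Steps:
P(r) = 12*r (P(r) = (6 + 6)*r = 12*r)
P(-2)*(-31*J(0)) = (12*(-2))*(-31*(3 - 1*0)) = -(-744)*(3 + 0) = -(-744)*3 = -24*(-93) = 2232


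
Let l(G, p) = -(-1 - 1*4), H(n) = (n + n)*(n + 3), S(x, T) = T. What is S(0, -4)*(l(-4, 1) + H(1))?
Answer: -52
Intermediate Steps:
H(n) = 2*n*(3 + n) (H(n) = (2*n)*(3 + n) = 2*n*(3 + n))
l(G, p) = 5 (l(G, p) = -(-1 - 4) = -1*(-5) = 5)
S(0, -4)*(l(-4, 1) + H(1)) = -4*(5 + 2*1*(3 + 1)) = -4*(5 + 2*1*4) = -4*(5 + 8) = -4*13 = -52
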